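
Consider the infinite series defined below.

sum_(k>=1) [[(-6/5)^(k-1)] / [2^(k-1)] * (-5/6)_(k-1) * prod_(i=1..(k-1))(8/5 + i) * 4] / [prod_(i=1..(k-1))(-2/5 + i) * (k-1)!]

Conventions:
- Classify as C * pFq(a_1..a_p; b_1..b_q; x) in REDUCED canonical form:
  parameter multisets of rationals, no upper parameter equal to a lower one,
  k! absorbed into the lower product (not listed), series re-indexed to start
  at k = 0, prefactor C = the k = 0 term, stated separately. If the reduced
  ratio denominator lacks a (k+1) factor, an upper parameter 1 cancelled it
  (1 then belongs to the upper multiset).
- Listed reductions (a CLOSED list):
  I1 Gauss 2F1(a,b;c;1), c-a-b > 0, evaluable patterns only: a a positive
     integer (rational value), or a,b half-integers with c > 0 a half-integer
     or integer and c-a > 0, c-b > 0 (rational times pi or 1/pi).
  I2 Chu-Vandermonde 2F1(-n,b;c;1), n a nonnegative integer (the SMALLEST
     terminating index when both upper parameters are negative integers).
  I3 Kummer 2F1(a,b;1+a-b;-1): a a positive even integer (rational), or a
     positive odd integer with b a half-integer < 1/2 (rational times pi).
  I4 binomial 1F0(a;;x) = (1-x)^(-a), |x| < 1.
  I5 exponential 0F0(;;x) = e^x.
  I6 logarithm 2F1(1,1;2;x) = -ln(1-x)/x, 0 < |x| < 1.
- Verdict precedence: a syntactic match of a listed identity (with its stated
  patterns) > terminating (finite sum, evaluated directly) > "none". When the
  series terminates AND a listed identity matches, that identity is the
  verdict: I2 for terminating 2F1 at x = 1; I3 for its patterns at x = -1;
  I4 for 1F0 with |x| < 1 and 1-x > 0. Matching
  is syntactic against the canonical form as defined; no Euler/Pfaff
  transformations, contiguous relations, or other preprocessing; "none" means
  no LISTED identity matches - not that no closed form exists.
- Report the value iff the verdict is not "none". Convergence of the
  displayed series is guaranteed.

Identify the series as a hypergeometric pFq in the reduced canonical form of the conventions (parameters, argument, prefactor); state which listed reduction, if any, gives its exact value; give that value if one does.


Key observation: t_0 being 4, the lower running product (C = 4) is a rising factorial.
Term ratio: r(k) = (-3/5) * (k-5/6) (k+13/5) / [(k+3/5) (k+1)] - rational; roots negated = parameters, x = (-3/5), C = 4.

At argument -3/5: a 2F1 with upper {-5/6, 13/5}, lower {3/5}, scaled by C = 4. Verdict: none (x = -3/5): each listed identity misses the multisets {-5/6, 13/5} ; {3/5}.


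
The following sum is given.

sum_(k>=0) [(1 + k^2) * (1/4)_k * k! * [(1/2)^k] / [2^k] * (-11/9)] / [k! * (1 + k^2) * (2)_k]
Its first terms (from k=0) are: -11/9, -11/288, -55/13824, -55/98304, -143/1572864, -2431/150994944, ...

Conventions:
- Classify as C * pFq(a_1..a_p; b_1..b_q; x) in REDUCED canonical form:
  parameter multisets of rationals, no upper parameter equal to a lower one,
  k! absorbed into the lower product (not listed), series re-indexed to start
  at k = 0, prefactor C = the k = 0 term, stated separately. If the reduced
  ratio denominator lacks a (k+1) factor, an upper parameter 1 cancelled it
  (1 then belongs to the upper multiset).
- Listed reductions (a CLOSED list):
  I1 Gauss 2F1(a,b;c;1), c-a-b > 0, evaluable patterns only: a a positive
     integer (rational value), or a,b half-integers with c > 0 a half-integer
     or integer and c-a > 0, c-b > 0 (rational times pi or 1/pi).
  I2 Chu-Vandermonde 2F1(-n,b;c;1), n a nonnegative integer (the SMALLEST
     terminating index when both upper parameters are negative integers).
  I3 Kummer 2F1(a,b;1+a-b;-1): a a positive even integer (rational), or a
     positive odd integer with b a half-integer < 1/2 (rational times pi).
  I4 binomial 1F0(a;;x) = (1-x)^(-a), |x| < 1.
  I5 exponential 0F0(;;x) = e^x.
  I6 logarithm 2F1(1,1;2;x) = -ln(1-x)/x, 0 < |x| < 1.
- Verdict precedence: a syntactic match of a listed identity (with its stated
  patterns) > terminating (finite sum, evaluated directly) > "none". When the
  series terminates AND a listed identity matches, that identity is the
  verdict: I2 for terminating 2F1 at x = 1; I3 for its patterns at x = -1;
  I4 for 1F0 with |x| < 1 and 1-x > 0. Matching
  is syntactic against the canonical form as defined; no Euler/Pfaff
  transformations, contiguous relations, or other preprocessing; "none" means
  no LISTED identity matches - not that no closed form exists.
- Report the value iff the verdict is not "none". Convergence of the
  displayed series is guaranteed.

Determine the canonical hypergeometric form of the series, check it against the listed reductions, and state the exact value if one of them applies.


Key step: t_0 = -11/9 here, and striking the common factor k^2 + 1 reduces the term (C = -11/9, x = 1/4).
Ratio: r(k) = (1/4) * (k+1/4) (k+1) / [(k+2) (k+1)] - rational in k. x = (1/4); t_0 = -11/9; negate the roots.

Classification (C = -11/9): 2F1 with upper {1/4, 1}, lower {2}, argument x = 1/4. Verdict: none. No listed pattern accepts 2F1(1/4, 1; 2; 1/4).


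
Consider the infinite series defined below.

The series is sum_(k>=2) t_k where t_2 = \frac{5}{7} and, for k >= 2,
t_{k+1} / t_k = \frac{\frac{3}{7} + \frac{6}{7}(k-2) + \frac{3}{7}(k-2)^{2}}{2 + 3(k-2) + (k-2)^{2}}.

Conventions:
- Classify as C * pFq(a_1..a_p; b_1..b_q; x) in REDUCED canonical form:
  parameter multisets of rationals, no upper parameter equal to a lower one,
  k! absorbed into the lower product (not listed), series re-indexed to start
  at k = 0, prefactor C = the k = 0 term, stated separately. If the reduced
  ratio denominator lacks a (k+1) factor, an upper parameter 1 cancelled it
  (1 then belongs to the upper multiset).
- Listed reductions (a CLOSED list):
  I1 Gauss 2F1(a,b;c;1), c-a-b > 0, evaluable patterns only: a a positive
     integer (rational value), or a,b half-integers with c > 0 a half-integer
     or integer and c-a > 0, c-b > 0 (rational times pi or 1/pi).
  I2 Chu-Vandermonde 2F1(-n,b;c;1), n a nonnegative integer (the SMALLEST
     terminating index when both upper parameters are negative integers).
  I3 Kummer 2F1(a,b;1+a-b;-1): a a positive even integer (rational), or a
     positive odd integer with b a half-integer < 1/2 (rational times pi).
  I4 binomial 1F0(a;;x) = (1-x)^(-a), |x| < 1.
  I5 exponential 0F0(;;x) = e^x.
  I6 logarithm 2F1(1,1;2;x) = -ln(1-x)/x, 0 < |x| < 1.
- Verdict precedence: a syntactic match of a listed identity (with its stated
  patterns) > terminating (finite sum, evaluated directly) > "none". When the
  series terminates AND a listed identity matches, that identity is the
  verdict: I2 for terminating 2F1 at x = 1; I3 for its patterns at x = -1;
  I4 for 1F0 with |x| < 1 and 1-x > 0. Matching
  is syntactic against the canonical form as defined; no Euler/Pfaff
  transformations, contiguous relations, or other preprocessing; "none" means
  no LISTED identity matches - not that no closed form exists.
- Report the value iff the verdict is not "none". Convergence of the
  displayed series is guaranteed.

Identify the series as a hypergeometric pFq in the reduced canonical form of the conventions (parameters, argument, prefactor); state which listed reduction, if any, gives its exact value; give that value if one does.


x = \frac{3}{7} here; the reduced form reads 2F1, upper {1, 1}, lower {2}, C = \frac{5}{7}. Verdict at x = \frac{3}{7}: the logarithmic series (I6) matches (the logarithm: parameters (1,1;2), x = \frac{3}{7}). Value: \left(-\frac{5}{3}\right) \cdot \ln\left(\frac{4}{7}\right).

First insight: x = \frac{3}{7} and roots of the ratio polynomials (prefactor 5/7) are the negated parameters.
Term ratio: r(k) = \frac{3}{7} * (k+1) (k+1) / [(k+2) (k+1)] - rational in k, leading ratio \frac{3}{7}; with t_0 = \frac{5}{7}, classification follows.


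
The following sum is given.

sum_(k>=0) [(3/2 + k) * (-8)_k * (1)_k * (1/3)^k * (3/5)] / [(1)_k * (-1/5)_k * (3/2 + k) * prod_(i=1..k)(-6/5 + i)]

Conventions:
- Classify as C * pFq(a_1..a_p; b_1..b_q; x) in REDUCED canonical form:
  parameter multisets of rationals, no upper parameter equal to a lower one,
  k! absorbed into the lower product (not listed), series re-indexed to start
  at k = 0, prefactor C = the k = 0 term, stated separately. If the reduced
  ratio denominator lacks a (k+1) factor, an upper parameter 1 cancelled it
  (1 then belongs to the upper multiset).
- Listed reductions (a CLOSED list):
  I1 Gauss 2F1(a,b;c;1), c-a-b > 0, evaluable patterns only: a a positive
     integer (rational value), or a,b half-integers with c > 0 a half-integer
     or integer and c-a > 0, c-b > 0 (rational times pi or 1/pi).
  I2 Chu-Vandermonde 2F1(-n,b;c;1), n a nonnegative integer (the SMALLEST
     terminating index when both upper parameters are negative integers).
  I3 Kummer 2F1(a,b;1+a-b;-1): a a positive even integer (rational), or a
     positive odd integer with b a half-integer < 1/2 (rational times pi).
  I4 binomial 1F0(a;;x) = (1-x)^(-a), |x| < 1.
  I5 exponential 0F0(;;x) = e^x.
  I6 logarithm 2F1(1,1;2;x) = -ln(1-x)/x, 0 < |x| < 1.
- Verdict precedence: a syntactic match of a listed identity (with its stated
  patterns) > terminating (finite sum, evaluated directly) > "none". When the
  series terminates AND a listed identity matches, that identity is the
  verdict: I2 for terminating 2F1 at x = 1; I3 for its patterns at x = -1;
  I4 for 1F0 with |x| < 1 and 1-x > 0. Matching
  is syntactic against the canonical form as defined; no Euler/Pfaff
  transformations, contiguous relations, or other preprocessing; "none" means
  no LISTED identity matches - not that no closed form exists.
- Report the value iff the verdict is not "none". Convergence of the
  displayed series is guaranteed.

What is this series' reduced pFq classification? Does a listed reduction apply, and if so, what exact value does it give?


Reduced: x = 1/3, 2F2, upper = {-8, 1}, lower = {-1/5, -1/5}, C = 3/5. Verdict: terminating (-8 upstairs). 9 nonzero terms in all; added directly. Value: 2357617119489520979/69632639257587840.

Key observation: with t_0 = 3/5, (1)_k (C = 3/5, x = 1/3) is k! itself.
Term ratio: r(k) = (1/3) * (k-8) (k+1) / [(k-1/5) (k-1/5) (k+1)] - rational in k, leading ratio (1/3); with t_0 = 3/5, classification follows.


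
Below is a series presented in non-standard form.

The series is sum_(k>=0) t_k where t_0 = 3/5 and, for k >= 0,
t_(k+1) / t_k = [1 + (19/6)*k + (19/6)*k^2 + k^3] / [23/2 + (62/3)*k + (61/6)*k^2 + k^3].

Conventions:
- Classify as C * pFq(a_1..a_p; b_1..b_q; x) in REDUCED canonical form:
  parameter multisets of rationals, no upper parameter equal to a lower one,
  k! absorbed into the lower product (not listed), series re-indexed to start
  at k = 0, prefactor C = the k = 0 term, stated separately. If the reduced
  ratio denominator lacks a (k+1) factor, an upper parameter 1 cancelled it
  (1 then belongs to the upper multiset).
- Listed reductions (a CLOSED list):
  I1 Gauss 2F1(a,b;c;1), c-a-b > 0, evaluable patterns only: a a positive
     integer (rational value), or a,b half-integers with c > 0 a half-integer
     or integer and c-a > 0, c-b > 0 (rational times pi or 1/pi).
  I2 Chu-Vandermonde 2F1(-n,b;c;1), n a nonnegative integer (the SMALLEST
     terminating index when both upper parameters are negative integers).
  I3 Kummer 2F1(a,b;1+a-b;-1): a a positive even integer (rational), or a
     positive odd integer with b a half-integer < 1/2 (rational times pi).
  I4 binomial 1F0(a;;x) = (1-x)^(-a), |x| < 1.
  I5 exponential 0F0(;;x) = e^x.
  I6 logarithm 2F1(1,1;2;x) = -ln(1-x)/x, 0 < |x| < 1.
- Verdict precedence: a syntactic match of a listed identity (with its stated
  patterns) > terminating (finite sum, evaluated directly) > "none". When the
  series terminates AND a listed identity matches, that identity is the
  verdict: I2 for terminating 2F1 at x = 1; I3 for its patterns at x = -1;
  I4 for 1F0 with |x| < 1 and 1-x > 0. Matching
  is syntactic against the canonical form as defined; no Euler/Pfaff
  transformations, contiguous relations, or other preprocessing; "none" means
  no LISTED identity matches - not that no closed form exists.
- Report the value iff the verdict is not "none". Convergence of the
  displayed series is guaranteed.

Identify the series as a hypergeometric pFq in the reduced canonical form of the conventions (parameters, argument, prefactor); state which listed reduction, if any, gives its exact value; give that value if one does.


At argument 1: a 2F1 with upper {2/3, 1}, lower {23/3}, scaled by C = 3/5. Verdict: Gauss (I1, integer-parameter pattern) matches (x = 1: the Gamma ratio telescopes since c-a-b = 6 > 0 and a = 1 in Z>0). Hence: 2/3.

First insight: with t_0 = 3/5, the ratio is unreduced: k + 3/2 divides both sides (C = 3/5, x = 1).
Adjacent-term ratio: r(k) = 1 * (k+2/3) (k+1) / [(k+23/3) (k+1)] - rational in k, leading ratio 1; with t_0 = 3/5, classification follows.


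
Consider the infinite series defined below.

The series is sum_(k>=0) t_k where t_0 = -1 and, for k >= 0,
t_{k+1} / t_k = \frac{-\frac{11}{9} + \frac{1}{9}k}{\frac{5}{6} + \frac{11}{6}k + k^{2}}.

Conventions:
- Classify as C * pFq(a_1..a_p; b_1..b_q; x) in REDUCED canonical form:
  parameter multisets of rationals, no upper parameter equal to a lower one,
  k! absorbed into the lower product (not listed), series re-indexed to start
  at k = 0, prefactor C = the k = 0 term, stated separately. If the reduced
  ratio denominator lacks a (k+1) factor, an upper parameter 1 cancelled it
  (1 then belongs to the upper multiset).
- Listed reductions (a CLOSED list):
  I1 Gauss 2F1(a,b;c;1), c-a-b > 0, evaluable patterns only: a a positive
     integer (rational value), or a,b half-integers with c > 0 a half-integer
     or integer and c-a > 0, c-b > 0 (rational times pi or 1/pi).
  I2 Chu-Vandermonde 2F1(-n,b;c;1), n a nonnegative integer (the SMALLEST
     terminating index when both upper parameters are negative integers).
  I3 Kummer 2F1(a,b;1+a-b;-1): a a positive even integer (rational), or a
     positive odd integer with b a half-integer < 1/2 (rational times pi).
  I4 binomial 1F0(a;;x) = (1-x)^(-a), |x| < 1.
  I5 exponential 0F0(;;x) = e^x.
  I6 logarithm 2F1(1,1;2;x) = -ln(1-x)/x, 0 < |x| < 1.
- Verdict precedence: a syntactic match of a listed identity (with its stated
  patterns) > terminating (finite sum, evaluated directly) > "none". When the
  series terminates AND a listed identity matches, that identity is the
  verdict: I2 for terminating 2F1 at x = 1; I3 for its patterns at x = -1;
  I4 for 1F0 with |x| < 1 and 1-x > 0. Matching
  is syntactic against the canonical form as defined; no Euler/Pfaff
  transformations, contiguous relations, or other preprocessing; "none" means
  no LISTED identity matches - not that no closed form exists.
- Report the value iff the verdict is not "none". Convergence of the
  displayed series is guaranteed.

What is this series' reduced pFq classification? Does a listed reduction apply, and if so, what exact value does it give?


The series (x = \frac{1}{9}) is 1F1: upper {-11}, lower {\frac{5}{6}}, prefactor -1. Verdict: terminating at k = 11: the factor (-11)_k kills every later term; summing the 12 survivors is exact. Its exact value is \frac{15485372726052080879}{216353638646381968875}.

First insight: with t_0 = -1, roots of the ratio polynomials (C = -1) are the negated parameters.
Consecutive-term ratio: r(k) = \frac{1}{9} * (k-11) / [(k+\frac{5}{6}) (k+1)] - rational in k, leading ratio \frac{1}{9}; with t_0 = -1, classification follows.


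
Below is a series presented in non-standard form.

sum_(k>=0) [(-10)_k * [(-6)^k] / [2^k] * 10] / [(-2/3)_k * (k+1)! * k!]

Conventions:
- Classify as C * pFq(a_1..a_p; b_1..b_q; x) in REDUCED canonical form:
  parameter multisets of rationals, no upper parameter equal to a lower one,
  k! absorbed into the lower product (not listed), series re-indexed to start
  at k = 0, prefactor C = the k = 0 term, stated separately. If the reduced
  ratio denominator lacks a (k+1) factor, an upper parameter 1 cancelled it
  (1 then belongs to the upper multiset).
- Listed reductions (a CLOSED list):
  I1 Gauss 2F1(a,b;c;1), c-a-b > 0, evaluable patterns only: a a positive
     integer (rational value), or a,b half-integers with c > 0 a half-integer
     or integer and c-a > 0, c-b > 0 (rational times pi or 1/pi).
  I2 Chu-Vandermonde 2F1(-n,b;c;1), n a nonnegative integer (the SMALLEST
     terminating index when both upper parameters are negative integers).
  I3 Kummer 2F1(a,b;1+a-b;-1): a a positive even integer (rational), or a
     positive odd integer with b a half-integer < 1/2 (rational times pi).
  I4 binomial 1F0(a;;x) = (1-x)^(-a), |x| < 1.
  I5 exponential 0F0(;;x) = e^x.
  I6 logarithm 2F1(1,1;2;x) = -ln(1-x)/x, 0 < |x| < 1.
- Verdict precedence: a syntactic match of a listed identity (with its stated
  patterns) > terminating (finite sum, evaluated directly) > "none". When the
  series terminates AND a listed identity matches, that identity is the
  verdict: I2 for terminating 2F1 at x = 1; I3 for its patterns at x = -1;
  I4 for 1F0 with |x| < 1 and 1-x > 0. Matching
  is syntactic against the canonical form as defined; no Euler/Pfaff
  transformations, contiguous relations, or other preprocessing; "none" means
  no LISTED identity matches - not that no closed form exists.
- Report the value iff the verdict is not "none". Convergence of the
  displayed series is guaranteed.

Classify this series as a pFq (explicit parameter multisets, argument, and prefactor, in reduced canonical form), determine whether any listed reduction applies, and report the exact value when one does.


The series (x = -3) is 1F2: upper {-10}, lower {-2/3, 2}, prefactor 10. Verdict: terminating. With -10 upstairs the series is a 11-term polynomial sum; evaluated term by term. Its exact value is -615426908254785971/59984404480000.

Key observation: t_0 being 10, the denominator's factorial ratio (C = 10, x = -3) is a lower Pochhammer.
Term ratio: r(k) = (-3) * (k-10) / [(k-2/3) (k+2) (k+1)] - rational; roots negated = parameters, x = (-3), C = 10.


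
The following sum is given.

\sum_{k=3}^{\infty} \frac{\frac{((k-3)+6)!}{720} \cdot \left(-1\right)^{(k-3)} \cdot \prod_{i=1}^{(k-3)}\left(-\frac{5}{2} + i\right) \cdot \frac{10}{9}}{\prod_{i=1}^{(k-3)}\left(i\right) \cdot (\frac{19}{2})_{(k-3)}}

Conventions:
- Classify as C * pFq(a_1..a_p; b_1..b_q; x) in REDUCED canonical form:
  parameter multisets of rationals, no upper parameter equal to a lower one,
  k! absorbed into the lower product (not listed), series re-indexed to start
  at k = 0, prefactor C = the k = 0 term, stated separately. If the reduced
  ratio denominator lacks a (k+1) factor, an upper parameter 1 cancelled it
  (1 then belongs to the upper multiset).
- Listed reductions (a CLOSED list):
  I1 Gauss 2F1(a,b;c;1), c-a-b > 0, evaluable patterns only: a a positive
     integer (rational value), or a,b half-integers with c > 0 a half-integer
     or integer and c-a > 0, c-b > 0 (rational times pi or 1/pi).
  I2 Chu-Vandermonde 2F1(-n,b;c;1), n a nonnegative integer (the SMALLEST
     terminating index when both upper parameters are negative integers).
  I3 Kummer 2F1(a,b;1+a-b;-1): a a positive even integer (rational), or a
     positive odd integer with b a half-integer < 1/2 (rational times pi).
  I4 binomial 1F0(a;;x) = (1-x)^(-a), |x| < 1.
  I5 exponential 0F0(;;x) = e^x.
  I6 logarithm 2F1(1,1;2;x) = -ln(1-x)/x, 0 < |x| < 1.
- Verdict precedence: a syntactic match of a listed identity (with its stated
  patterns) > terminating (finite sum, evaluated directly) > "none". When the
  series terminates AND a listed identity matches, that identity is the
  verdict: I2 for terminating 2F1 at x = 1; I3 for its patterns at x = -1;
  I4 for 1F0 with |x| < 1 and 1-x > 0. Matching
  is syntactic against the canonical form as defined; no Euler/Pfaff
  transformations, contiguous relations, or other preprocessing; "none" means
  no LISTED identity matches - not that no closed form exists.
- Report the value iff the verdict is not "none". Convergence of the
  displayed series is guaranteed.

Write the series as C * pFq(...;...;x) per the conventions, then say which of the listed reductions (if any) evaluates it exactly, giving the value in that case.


This is \frac{10}{9} * 2F1(-\frac{3}{2}, 7; \frac{19}{2}; -1) in reduced canonical form. Verdict: the Kummer evaluation I3 fires (x = -1; c = \frac{19}{2} equals 1+a-b for upper {-\frac{3}{2}, 7}: listed pattern). Exact value: \frac{425425}{524288} \cdot \pi.

Key observation: with t_0 = \frac{10}{9}, the running product (C = 10/9) telescopes to a rising factorial.
Adjacent-term ratio: r(k) = -1 * (k-\frac{3}{2}) (k+7) / [(k+\frac{19}{2}) (k+1)] - rational in k. x = -1; t_0 = \frac{10}{9}; negate the roots.


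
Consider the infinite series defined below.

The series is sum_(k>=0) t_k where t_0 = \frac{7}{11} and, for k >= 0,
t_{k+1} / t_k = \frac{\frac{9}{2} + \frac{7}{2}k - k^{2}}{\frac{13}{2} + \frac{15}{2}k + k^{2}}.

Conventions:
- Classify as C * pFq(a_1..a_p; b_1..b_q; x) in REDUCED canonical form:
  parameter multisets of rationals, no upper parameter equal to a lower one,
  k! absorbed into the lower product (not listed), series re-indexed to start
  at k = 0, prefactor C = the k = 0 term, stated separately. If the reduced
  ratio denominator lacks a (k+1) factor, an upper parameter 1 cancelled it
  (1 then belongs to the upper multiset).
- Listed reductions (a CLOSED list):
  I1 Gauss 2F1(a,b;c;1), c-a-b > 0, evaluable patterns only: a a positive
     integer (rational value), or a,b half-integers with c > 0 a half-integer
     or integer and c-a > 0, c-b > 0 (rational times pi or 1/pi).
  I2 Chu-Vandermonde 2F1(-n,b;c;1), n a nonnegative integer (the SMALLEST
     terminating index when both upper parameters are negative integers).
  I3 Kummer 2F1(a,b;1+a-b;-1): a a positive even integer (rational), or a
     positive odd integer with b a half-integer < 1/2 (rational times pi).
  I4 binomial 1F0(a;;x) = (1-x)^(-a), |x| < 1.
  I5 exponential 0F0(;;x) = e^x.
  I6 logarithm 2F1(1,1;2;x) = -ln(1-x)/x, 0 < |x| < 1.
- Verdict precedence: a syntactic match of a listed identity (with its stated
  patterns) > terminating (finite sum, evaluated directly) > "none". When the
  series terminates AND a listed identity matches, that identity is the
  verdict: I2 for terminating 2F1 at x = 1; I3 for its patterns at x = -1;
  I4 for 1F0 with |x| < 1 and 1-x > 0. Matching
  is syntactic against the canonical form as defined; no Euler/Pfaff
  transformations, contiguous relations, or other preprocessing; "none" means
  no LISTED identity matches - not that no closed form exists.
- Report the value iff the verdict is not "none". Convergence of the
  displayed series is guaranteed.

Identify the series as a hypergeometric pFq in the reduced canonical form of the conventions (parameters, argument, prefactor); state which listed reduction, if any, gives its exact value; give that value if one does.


Canonical form: C = \frac{7}{11} times 2F1 with upper {-\frac{9}{2}, 1}, lower {\frac{13}{2}}, x = -1. Verdict: this is Kummer (I3) (x = -1; c = \frac{13}{2} equals 1+a-b for upper {-\frac{9}{2}, 1}: listed pattern). Sum: \frac{441}{1024} \cdot \pi.

Key step: x = -1 and factor the ratio over Q (prefactor 7/11): negated roots = parameters.
Ratio: r(k) = -1 * (k-\frac{9}{2}) (k+1) / [(k+\frac{13}{2}) (k+1)] - rational in k. x = -1; t_0 = \frac{7}{11}; negate the roots.


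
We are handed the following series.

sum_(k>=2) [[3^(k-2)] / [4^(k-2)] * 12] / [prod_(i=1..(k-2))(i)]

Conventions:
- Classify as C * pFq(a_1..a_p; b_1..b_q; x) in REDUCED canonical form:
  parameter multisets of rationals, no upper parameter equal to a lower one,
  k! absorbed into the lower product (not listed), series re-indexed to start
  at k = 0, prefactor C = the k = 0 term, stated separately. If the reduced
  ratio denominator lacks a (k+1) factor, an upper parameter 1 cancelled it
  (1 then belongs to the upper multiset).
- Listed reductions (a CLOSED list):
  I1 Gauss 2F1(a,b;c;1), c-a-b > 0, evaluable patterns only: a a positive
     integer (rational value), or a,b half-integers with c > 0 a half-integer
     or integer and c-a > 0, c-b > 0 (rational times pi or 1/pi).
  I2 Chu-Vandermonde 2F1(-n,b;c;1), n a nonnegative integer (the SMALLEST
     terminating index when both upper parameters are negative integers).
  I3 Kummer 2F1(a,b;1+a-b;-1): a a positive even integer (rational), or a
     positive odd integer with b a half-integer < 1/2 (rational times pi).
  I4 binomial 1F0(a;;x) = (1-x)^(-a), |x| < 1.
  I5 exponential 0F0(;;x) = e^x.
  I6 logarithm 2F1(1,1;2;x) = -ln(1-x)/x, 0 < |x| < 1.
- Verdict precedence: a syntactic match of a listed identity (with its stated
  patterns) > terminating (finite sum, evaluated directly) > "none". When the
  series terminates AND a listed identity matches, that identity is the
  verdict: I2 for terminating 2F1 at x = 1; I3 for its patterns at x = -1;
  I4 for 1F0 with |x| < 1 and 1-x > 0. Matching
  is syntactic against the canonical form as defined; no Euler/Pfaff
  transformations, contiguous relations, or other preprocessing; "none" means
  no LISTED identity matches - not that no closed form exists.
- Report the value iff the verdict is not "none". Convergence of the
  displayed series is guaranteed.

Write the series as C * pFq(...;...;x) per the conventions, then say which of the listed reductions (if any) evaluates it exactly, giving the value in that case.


At argument 3/4: a 0F0 with upper {-}, lower {-}, scaled by C = 12. Verdict: the I5 exponential reduction matches (the 0F0 exponential series at x = 3/4). Exact value: 12 * e^(3/4).

Key step: t_0 = 12 here, and the two geometric factors (C = 12) combine into one argument.
Term ratio: r(k) = (3/4) * 1 / [(k+1)] - rational in k, leading ratio (3/4); with t_0 = 12, classification follows.


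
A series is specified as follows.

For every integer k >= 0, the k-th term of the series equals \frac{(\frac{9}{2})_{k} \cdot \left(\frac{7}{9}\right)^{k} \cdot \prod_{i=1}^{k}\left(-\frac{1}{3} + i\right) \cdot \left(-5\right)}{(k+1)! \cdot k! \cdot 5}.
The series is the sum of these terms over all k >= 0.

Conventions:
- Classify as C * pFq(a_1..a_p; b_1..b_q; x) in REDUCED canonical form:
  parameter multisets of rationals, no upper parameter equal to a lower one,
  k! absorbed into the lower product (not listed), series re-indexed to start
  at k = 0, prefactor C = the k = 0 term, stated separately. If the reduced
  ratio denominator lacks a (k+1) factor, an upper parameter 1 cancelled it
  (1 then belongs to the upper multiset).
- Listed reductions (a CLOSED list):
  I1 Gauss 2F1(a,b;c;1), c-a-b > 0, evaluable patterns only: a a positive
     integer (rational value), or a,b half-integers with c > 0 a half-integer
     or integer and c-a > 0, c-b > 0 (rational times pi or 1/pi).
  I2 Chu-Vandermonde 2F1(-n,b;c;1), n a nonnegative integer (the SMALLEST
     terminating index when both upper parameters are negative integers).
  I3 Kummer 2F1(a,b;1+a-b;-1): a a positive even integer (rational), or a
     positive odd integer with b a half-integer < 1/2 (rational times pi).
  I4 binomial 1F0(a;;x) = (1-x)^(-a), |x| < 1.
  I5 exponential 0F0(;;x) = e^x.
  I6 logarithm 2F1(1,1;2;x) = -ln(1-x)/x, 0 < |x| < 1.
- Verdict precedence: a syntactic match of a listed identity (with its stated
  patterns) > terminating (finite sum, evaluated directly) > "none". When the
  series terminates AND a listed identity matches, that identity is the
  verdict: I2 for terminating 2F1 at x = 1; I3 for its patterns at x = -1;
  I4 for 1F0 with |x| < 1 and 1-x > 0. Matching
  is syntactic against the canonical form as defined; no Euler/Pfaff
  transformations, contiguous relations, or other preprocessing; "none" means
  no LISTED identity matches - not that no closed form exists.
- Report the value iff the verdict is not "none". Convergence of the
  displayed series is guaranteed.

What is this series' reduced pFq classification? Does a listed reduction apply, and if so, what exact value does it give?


This is -1 * 2F1(\frac{2}{3}, \frac{9}{2}; 2; \frac{7}{9}) in reduced canonical form. Verdict: none - this 2F1 at x = \frac{7}{9} matches no listed pattern, and upper {\frac{2}{3}, \frac{9}{2}} holds no stopper.

Key observation: with t_0 = -1, the constant factors (prefactor -1) combine into one prefactor.
Consecutive-term ratio: r(k) = \frac{7}{9} * (k+\frac{2}{3}) (k+\frac{9}{2}) / [(k+2) (k+1)] - rational in k. x = \frac{7}{9}; t_0 = -1; negate the roots.


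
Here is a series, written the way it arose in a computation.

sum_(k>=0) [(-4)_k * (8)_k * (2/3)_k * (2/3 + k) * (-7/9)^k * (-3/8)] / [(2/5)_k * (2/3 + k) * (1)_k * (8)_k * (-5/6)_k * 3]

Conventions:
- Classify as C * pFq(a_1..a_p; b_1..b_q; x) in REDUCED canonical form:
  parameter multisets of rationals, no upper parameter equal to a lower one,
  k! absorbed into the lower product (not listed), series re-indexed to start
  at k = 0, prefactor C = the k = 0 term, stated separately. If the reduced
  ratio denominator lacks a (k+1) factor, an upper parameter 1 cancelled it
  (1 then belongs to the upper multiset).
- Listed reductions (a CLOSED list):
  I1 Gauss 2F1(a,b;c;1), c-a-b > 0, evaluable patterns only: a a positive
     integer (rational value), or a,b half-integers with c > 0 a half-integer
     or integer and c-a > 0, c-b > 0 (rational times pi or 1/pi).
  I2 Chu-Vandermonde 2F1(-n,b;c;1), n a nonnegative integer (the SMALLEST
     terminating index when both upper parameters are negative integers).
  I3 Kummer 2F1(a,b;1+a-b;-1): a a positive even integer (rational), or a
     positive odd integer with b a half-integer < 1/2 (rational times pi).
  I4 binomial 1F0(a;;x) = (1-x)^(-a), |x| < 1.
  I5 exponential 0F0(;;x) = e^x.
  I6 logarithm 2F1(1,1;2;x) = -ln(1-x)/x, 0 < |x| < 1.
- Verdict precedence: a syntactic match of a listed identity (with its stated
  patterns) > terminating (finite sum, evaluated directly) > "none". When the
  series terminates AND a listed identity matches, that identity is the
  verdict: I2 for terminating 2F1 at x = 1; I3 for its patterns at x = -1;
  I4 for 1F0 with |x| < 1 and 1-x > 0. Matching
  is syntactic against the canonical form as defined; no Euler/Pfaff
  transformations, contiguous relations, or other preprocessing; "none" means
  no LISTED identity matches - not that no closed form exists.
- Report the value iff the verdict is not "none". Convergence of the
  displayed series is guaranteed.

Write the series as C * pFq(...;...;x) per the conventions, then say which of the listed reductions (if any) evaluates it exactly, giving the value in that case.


At argument -7/9: a 2F2 with upper {-4, 2/3}, lower {-5/6, 2/5}, scaled by C = -1/8. Verdict: terminating. (-4)_k vanishes past k = 4, leaving a 5-term sum, computed directly. Its exact value is 370432969/34799544.

The tell: x = (-7/9) and the constant factors (C = -1/8) combine into one prefactor.
Consecutive-term ratio: r(k) = (-7/9) * (k-4) (k+2/3) / [(k-5/6) (k+2/5) (k+1)] - rational in k, leading ratio (-7/9); with t_0 = -1/8, classification follows.


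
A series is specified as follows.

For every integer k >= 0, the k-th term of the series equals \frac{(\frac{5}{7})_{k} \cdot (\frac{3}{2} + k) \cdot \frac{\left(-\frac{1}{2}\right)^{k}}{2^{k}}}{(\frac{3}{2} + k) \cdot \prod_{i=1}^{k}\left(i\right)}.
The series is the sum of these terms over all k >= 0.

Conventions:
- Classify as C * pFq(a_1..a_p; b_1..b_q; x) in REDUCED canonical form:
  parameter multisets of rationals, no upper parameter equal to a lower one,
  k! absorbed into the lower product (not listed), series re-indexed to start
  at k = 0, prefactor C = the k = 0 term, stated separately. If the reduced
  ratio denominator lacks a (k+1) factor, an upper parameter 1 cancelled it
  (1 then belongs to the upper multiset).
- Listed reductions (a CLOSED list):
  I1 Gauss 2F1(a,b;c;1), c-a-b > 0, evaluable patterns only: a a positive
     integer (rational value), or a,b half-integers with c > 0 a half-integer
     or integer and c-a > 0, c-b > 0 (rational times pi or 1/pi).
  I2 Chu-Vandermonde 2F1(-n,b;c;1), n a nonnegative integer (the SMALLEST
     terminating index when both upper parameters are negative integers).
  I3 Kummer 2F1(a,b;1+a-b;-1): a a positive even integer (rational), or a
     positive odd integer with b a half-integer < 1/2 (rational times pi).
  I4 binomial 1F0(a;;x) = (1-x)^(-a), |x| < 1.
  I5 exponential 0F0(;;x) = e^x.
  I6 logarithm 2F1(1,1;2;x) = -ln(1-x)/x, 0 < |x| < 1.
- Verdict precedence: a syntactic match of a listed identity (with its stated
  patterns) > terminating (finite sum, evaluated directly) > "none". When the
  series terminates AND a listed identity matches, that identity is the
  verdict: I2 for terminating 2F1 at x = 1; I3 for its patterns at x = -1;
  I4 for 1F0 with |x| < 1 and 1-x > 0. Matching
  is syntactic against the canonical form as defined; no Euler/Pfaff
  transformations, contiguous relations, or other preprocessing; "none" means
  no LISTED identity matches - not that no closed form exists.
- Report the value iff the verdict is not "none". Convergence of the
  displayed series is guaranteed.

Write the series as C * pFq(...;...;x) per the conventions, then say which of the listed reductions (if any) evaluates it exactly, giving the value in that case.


Key step: t_0 = 1 here, and the product of the first k integers (C = 1, x = -1/4) is k!.
Adjacent-term ratio: r(k) = -\frac{1}{4} * (k+\frac{5}{7}) / [(k+1)] ; factor over Q: parameters, x = -\frac{1}{4}, and C = 1.

Reduced: x = -\frac{1}{4}, 1F0, upper = {\frac{5}{7}}, lower = {-}, C = 1. Verdict: this is binomial (I4) (the 1F0 binomial series: exponent -5/7, x = -\frac{1}{4}). Value: \left(\frac{5}{4}\right)^{-\frac{5}{7}}.


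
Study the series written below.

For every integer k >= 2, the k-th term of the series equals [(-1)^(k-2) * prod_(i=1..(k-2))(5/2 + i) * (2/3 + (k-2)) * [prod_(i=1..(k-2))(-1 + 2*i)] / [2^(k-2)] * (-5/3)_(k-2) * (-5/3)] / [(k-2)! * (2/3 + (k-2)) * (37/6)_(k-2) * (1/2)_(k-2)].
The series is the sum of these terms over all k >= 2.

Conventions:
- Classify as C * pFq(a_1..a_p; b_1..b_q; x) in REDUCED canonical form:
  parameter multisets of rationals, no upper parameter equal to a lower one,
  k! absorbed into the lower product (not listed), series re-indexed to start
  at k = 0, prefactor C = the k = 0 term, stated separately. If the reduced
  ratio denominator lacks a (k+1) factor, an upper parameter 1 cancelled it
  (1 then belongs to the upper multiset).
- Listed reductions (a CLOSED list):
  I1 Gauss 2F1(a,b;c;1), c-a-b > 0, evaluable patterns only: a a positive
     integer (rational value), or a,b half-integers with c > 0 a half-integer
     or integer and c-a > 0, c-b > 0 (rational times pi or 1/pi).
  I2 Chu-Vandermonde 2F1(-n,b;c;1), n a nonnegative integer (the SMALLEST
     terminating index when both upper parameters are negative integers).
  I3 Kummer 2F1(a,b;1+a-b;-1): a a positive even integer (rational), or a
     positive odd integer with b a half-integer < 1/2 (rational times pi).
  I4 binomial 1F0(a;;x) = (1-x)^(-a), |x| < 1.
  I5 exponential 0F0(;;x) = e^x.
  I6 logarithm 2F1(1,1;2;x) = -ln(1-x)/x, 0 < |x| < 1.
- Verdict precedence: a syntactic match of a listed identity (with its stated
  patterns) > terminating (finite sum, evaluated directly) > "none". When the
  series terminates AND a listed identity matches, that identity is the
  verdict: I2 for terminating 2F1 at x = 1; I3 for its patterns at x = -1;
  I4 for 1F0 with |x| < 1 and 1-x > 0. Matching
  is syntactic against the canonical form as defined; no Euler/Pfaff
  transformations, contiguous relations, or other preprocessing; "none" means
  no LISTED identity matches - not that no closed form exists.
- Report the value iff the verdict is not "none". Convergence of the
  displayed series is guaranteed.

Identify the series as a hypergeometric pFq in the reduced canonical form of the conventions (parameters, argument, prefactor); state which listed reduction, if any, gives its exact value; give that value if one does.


Canonical form: C = -5/3 times 2F1 with upper {-5/3, 7/2}, lower {37/6}, x = -1. Verdict: no listed reduction: x = -1 and upper {-5/3, 7/2} fail every I1-I6 pattern.

First insight: t_0 = -5/3 here, and the parameter 1/2 appears in both the upper and lower lists and cancels (alongside the other common factor).
Consecutive-term ratio: r(k) = (-1) * (k-5/3) (k+7/2) / [(k+37/6) (k+1)] - poly over poly, x = (-1) from leading terms; C = -5/3 at k = 0.


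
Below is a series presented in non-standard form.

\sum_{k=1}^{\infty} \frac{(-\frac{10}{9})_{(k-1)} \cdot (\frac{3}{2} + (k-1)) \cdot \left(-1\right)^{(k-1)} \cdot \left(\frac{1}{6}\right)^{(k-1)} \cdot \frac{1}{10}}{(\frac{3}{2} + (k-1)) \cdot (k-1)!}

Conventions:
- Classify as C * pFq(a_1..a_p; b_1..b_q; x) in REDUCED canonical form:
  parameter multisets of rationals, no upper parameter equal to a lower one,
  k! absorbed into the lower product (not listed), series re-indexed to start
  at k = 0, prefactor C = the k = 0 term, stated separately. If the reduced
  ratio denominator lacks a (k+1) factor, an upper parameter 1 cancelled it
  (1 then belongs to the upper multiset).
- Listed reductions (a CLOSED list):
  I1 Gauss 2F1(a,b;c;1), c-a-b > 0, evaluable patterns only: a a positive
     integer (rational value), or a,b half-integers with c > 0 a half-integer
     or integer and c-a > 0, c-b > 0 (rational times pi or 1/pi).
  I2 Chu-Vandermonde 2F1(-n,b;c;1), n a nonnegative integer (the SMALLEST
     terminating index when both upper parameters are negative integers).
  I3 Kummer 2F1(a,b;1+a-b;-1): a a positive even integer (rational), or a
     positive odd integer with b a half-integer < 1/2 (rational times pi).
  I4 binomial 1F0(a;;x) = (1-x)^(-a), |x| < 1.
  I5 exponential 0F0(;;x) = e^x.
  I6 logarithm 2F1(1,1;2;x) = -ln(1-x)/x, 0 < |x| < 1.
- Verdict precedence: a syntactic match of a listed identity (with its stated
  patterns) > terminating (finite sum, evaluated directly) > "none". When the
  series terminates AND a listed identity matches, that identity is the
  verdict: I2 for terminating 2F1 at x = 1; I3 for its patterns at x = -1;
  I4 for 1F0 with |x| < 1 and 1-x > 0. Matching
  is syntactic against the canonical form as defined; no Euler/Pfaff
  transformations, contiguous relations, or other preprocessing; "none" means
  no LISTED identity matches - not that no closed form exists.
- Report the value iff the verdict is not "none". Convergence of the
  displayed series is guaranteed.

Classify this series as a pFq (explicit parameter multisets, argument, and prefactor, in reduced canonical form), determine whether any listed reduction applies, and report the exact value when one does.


The series (x = -\frac{1}{6}) is 1F0: upper {-\frac{10}{9}}, lower {-}, prefactor \frac{1}{10}. Verdict: binomial (I4) applies (the 1F0 binomial series: exponent 10/9, x = -\frac{1}{6}). Its exact value is \frac{1}{10} \cdot \left(\frac{7}{6}\right)^{\frac{10}{9}}.

Key observation: with t_0 = \frac{1}{10}, the (-1)^k factor (C = 1/10) folds into the argument's sign.
Term ratio: r(k) = -\frac{1}{6} * (k-\frac{10}{9}) / [(k+1)] - rational in k, leading ratio -\frac{1}{6}; with t_0 = \frac{1}{10}, classification follows.


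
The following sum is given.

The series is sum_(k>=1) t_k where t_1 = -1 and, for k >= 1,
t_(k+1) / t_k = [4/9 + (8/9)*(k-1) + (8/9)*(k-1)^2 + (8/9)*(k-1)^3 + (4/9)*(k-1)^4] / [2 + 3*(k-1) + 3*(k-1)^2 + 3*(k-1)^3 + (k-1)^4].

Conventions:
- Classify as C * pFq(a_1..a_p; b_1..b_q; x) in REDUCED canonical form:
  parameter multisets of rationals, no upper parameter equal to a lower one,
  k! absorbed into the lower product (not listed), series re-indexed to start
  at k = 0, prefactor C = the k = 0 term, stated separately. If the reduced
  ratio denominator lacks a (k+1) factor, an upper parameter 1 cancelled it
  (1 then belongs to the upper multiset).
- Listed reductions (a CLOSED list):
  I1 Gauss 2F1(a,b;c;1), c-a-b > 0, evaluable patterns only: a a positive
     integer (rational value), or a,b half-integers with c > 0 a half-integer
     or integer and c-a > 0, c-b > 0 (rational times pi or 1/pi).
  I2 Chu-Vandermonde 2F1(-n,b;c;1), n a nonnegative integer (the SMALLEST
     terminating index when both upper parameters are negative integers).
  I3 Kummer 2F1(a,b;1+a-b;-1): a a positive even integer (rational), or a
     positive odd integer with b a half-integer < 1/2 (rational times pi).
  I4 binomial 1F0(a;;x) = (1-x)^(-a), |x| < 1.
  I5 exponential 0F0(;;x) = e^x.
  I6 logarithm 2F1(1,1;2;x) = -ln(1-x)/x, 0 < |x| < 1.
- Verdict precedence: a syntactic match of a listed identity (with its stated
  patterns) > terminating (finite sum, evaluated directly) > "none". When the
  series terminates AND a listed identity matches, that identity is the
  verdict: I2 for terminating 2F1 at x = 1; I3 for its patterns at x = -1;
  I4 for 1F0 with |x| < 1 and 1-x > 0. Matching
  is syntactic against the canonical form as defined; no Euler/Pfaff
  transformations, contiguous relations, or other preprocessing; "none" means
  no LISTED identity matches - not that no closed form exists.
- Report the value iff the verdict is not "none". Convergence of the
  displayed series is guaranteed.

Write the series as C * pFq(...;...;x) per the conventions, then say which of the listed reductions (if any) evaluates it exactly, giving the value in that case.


Reduced: x = 4/9, 2F1, upper = {1, 1}, lower = {2}, C = -1. Verdict: the logarithmic series (I6) fires (the logarithm: parameters (1,1;2), x = 4/9). Hence: (9/4) * ln(5/9).

Key observation: t_0 = -1 here, and factor the ratio over Q (prefactor -1): negated roots = parameters.
Ratio: r(k) = (4/9) * (k+1) (k+1) / [(k+2) (k+1)] ; factor over Q: parameters, x = (4/9), and C = -1.
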